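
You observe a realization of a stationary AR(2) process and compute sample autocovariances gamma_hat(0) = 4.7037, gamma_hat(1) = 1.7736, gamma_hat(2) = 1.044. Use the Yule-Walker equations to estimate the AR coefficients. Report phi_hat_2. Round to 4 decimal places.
\hat\phi_{2} = 0.0930

The Yule-Walker equations for an AR(p) process read, in matrix form,
  Gamma_p phi = r_p,   with   (Gamma_p)_{ij} = gamma(|i - j|),
                       (r_p)_i = gamma(i),   i,j = 1..p.
Substitute the sample gammas (Toeplitz matrix and right-hand side of size 2):
  Gamma_p = [[4.7037, 1.7736], [1.7736, 4.7037]]
  r_p     = [1.7736, 1.044]
Written out:
  4.7037 phi_1 + 1.7736 phi_2 = 1.7736
  1.7736 phi_1 + 4.7037 phi_2 = 1.044
Solve by Cramer's rule:
  det = gamma(0)^2 - gamma(1)^2 = (4.7037)^2 - (1.7736)^2 = 22.12479369 - 3.14565696 = 18.97913673
  phi_hat_1 = [gamma(1) gamma(0) - gamma(1) gamma(2)] / det = [(1.7736)(4.7037) - (1.7736)(1.044)] / 18.97913673 = 6.49084392 / 18.97913673 = 0.342
  phi_hat_2 = [gamma(0) gamma(2) - gamma(1)^2] / det = [(4.7037)(1.044) - (1.7736)^2] / 18.97913673 = 1.76500584 / 18.97913673 = 0.093
So phi_hat = [0.3420, 0.0930].
Therefore phi_hat_2 = 0.0930.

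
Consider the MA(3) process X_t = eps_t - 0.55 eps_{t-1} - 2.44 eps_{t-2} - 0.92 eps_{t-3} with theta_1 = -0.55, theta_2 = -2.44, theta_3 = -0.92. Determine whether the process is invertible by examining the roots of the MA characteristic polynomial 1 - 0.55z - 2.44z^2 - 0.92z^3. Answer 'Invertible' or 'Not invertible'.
\text{Not invertible}

The MA(q) characteristic polynomial is P(z) = 1 - 0.55z - 2.44z^2 - 0.92z^3.
Invertibility requires all roots to lie outside the unit circle, i.e. |z| > 1 for every root.
Degree 3: look for a simple real root z0 first, then factor out (1 - z/z0) and solve the remaining quadratic.
Testing z0 = 0.5: P(0.5) = 1 + (-0.55)(0.5) + (-2.44)(0.5)^2 + (-0.92)(0.5)^3
  = 1 + (-0.275) + (-0.61) + (-0.115) = 0.  So z_0 = 0.5 is a root, |z_0| = 0.5.
Divide out the factor (1 - 2 z) = (1 - z/z0) (since 1/z0 = 2):
  P(z) = (1 - 2 z)(1 + (1.45) z + (0.46) z^2)
  [check: z-coef 1.45 - (2) = -0.55; z^2-coef 0.46 - (2)(1.45) = -2.44; z^3-coef -(2)(0.46) = -0.92.]
Remaining roots from the quadratic factor 1 + (1.45) z + (0.46) z^2:
  Set 1 + (1.45) z + (0.46) z^2 = 0, i.e. a z^2 + b z + c = 0 with a = 0.46, b = 1.45, c = 1.
  Discriminant D = b^2 - 4ac = (1.45)^2 - 4*(0.46)*1 = 2.1025 - (1.84) = 0.2625.
  D >= 0, so the roots are real: z = (-b +/- sqrt(D)) / (2a) = (-1.45 +/- 0.512348) / (0.92).
    z_1 = (-1.45 + 0.512348) / (0.92) = -1.0192,   |z_1| = 1.0192.
    z_2 = (-1.45 - 0.512348) / (0.92) = -2.133,   |z_2| = 2.133.
Moduli of all roots: 0.5000, 1.0192, 2.1330.
All moduli strictly greater than 1? No.
Verdict: Not invertible.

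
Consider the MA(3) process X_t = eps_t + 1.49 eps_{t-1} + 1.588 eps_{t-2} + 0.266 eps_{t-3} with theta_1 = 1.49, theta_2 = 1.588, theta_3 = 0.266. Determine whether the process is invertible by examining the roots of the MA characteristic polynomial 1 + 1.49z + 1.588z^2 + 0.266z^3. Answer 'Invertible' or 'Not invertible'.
\text{Not invertible}

The MA(q) characteristic polynomial is P(z) = 1 + 1.49z + 1.588z^2 + 0.266z^3.
Invertibility requires all roots to lie outside the unit circle, i.e. |z| > 1 for every root.
Degree 3: look for a simple real root z0 first, then factor out (1 - z/z0) and solve the remaining quadratic.
Testing z0 = -5: P(-5) = 1 + (1.49)(-5) + (1.588)(-5)^2 + (0.266)(-5)^3
  = 1 + (-7.45) + (39.7) + (-33.25) = 0.  So z_0 = -5 is a root, |z_0| = 5.
Divide out the factor (1 + 0.2 z) = (1 - z/z0) (since 1/z0 = -0.2):
  P(z) = (1 + 0.2 z)(1 + (1.29) z + (1.33) z^2)
  [check: z-coef 1.29 - (-0.2) = 1.49; z^2-coef 1.33 - (-0.2)(1.29) = 1.588; z^3-coef -(-0.2)(1.33) = 0.266.]
Remaining roots from the quadratic factor 1 + (1.29) z + (1.33) z^2:
  Set 1 + (1.29) z + (1.33) z^2 = 0, i.e. a z^2 + b z + c = 0 with a = 1.33, b = 1.29, c = 1.
  Discriminant D = b^2 - 4ac = (1.29)^2 - 4*(1.33)*1 = 1.6641 - (5.32) = -3.6559.
  D < 0, so the roots are the complex-conjugate pair z = (-b +/- i sqrt(-D)) / (2a) = -0.485 +/- 0.7188i.
  For a conjugate pair |z|^2 = z * conj(z) = (product of roots) = c/a = 1/(1.33) = 0.75188, so |z| = sqrt(0.75188) = 0.8671 for both roots.
Moduli of all roots: 5.0000, 0.8671, 0.8671.
All moduli strictly greater than 1? No.
Verdict: Not invertible.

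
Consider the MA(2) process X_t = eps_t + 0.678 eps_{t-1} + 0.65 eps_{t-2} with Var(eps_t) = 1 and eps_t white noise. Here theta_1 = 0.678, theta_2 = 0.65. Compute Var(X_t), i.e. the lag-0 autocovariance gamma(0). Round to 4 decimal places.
\gamma(0) = 1.8822

For an MA(q) process X_t = eps_t + sum_i theta_i eps_{t-i} with
Var(eps_t) = sigma^2, the variance is
  gamma(0) = sigma^2 * (1 + sum_i theta_i^2).
  sum_i theta_i^2 = (0.678)^2 + (0.65)^2 = 0.459684 + 0.4225 = 0.882184.
  gamma(0) = 1 * (1 + 0.882184) = 1 * 1.882184 = 1.882184, which rounds to 1.8822.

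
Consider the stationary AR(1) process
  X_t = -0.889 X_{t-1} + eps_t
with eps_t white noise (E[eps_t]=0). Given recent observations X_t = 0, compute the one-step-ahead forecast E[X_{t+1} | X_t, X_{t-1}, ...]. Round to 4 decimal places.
E[X_{t+1} \mid \mathcal F_t] = 0.0000

For an AR(p) model X_t = c + sum_i phi_i X_{t-i} + eps_t, the
one-step-ahead conditional mean is
  E[X_{t+1} | X_t, ...] = c + sum_i phi_i X_{t+1-i}.
Substitute known values:
  E[X_{t+1} | ...] = (-0.889) * (0)
                   = 0.0000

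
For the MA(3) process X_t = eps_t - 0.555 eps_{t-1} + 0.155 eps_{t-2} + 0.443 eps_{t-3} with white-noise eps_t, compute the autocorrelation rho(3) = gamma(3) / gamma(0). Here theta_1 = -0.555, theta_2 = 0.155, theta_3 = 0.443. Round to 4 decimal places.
\rho(3) = 0.2899

For an MA(q) process with theta_0 = 1, the autocovariance is
  gamma(k) = sigma^2 * sum_{i=0..q-k} theta_i * theta_{i+k},
and rho(k) = gamma(k) / gamma(0). Sigma^2 cancels.
  numerator   = (1)*(0.443) = 0.443.
  denominator = (1)^2 + (-0.555)^2 + (0.155)^2 + (0.443)^2 = 1.528299.
  rho(3) = 0.443 / 1.528299 = 0.2899.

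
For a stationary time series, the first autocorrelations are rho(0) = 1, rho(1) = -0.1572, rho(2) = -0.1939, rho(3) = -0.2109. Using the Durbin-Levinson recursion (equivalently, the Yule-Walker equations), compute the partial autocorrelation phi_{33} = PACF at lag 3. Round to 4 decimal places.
\phi_{33} = -0.3060

The PACF at lag k is phi_{kk}, the last component of the solution
to the Yule-Walker system G_k phi = r_k where
  (G_k)_{ij} = rho(|i - j|), (r_k)_i = rho(i), i,j = 1..k.
Equivalently, Durbin-Levinson gives phi_{kk} iteratively:
  phi_{11} = rho(1)
  phi_{kk} = [rho(k) - sum_{j=1..k-1} phi_{k-1,j} rho(k-j)]
            / [1 - sum_{j=1..k-1} phi_{k-1,j} rho(j)],
  phi_{k,j} = phi_{k-1,j} - phi_{kk} phi_{k-1,k-j},  j = 1..k-1.
Step k = 1:
  phi_11 = rho(1) = -0.1572.
Step k = 2:
  phi_22 = [rho(2) - phi_11 rho(1)] / [1 - phi_11 rho(1)] = [-0.1939 - (-0.1572)(-0.1572)] / [1 - (-0.1572)(-0.1572)]
         = -0.21861184 / 0.97528816 = -0.224151.
  Update: phi_21 = phi_11 - phi_22 phi_11 = -0.1572 - (-0.224151)(-0.1572) = -0.192437.
Step k = 3:
  phi_33 = [rho(3) - phi_21 rho(2) - phi_22 rho(1)] / [1 - phi_21 rho(1) - phi_22 rho(2)]
    numerator   = -0.2109 - (-0.192437)(-0.1939) - (-0.224151)(-0.1572) = -0.28344999
    denominator = 1 - (-0.192437)(-0.1572) - (-0.224151)(-0.1939) = 0.92628609
  phi_33 = -0.28344999 / 0.92628609 = -0.306.
Therefore phi_{33} = -0.3060.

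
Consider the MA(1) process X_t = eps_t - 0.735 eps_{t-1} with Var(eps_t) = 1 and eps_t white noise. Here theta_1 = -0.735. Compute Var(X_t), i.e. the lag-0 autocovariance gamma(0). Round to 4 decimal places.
\gamma(0) = 1.5402

For an MA(q) process X_t = eps_t + sum_i theta_i eps_{t-i} with
Var(eps_t) = sigma^2, the variance is
  gamma(0) = sigma^2 * (1 + sum_i theta_i^2).
  sum_i theta_i^2 = (-0.735)^2 = 0.540225.
  gamma(0) = 1 * (1 + 0.540225) = 1 * 1.540225 = 1.540225, which rounds to 1.5402.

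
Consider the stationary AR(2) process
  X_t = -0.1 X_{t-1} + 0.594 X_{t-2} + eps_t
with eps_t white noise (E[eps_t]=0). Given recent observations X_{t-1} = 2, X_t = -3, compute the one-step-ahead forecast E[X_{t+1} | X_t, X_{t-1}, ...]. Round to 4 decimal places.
E[X_{t+1} \mid \mathcal F_t] = 1.4880

For an AR(p) model X_t = c + sum_i phi_i X_{t-i} + eps_t, the
one-step-ahead conditional mean is
  E[X_{t+1} | X_t, ...] = c + sum_i phi_i X_{t+1-i}.
Substitute known values:
  E[X_{t+1} | ...] = (-0.1) * (-3) + (0.594) * (2)
                   = 1.4880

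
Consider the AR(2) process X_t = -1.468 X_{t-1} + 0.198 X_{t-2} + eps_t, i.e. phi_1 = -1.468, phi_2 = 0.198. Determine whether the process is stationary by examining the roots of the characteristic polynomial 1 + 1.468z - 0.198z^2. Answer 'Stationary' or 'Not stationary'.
\text{Not stationary}

The AR(p) characteristic polynomial is P(z) = 1 + 1.468z - 0.198z^2.
Stationarity requires all roots to lie outside the unit circle, i.e. |z| > 1 for every root.
Set 1 + (1.468) z + (-0.198) z^2 = 0, i.e. a z^2 + b z + c = 0 with a = -0.198, b = 1.468, c = 1.
Discriminant D = b^2 - 4ac = (1.468)^2 - 4*(-0.198)*1 = 2.155024 - (-0.792) = 2.947024.
D >= 0, so the roots are real: z = (-b +/- sqrt(D)) / (2a) = (-1.468 +/- 1.71669) / (-0.396).
  z_1 = (-1.468 + 1.71669) / (-0.396) = -0.628,   |z_1| = 0.628.
  z_2 = (-1.468 - 1.71669) / (-0.396) = 8.0421,   |z_2| = 8.0421.
Moduli of all roots: 0.6280, 8.0421.
All moduli strictly greater than 1? No.
Verdict: Not stationary.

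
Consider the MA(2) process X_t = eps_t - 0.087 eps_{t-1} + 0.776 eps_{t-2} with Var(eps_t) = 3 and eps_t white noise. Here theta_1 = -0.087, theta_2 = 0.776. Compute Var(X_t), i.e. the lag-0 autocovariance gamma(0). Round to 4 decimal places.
\gamma(0) = 4.8292

For an MA(q) process X_t = eps_t + sum_i theta_i eps_{t-i} with
Var(eps_t) = sigma^2, the variance is
  gamma(0) = sigma^2 * (1 + sum_i theta_i^2).
  sum_i theta_i^2 = (-0.087)^2 + (0.776)^2 = 0.007569 + 0.602176 = 0.609745.
  gamma(0) = 3 * (1 + 0.609745) = 3 * 1.609745 = 4.829235, which rounds to 4.8292.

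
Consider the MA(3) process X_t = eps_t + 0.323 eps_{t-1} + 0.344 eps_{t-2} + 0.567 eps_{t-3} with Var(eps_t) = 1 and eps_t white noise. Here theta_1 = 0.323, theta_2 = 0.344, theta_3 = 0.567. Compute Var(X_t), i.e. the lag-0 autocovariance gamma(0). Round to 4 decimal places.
\gamma(0) = 1.5442

For an MA(q) process X_t = eps_t + sum_i theta_i eps_{t-i} with
Var(eps_t) = sigma^2, the variance is
  gamma(0) = sigma^2 * (1 + sum_i theta_i^2).
  sum_i theta_i^2 = (0.323)^2 + (0.344)^2 + (0.567)^2 = 0.104329 + 0.118336 + 0.321489 = 0.544154.
  gamma(0) = 1 * (1 + 0.544154) = 1 * 1.544154 = 1.544154, which rounds to 1.5442.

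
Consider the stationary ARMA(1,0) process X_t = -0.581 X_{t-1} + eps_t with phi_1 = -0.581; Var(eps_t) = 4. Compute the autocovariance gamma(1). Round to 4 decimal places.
\gamma(1) = -3.5082

Multiply the model equation by X_{t-k} and take expectations. With theta_0 = psi_0 = 1 and psi_j the MA(infinity) weights, this gives
  gamma(k) - sum_i phi_i gamma(k-i) = c_k,
  c_k = sigma^2 * sum_{j=k..q} theta_j psi_{j-k}   (c_k = 0 for k > q),
using gamma(-m) = gamma(m).
Pure AR (q = 0): c_0 = sigma^2 = 4, c_k = 0 for k >= 1.
Equations for k = 0 and k = 1 (AR order 1):
  gamma(0) = phi_1 gamma(1) + c_0
  gamma(1) = phi_1 gamma(0) + c_1
Substituting the second into the first: gamma(0) (1 - phi_1^2) = c_0 + phi_1 c_1, so
  gamma(0) = c_0 / (1 - phi_1^2) = 4 / (1 - (-0.581)^2) = 4 / 0.662439 = 6.038292.
  gamma(1) = phi_1 gamma(0) = (-0.581)(6.038292) = -3.508248.
Therefore gamma(1) = -3.5082 (to 4 decimal places).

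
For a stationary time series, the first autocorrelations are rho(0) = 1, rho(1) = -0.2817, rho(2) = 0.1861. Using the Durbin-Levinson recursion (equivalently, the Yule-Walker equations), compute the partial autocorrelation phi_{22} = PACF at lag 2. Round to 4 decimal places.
\phi_{22} = 0.1159

The PACF at lag k is phi_{kk}, the last component of the solution
to the Yule-Walker system G_k phi = r_k where
  (G_k)_{ij} = rho(|i - j|), (r_k)_i = rho(i), i,j = 1..k.
Equivalently, Durbin-Levinson gives phi_{kk} iteratively:
  phi_{11} = rho(1)
  phi_{kk} = [rho(k) - sum_{j=1..k-1} phi_{k-1,j} rho(k-j)]
            / [1 - sum_{j=1..k-1} phi_{k-1,j} rho(j)],
  phi_{k,j} = phi_{k-1,j} - phi_{kk} phi_{k-1,k-j},  j = 1..k-1.
Step k = 1:
  phi_11 = rho(1) = -0.2817.
Step k = 2:
  phi_22 = [rho(2) - phi_11 rho(1)] / [1 - phi_11 rho(1)] = [0.1861 - (-0.2817)(-0.2817)] / [1 - (-0.2817)(-0.2817)]
         = 0.10674511 / 0.92064511 = 0.1159.
Therefore phi_{22} = 0.1159.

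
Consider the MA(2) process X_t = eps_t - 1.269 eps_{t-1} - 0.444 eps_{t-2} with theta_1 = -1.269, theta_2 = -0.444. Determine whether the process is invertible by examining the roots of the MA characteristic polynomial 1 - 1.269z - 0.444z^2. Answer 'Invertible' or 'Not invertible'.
\text{Not invertible}

The MA(q) characteristic polynomial is P(z) = 1 - 1.269z - 0.444z^2.
Invertibility requires all roots to lie outside the unit circle, i.e. |z| > 1 for every root.
Set 1 + (-1.269) z + (-0.444) z^2 = 0, i.e. a z^2 + b z + c = 0 with a = -0.444, b = -1.269, c = 1.
Discriminant D = b^2 - 4ac = (-1.269)^2 - 4*(-0.444)*1 = 1.610361 - (-1.776) = 3.386361.
D >= 0, so the roots are real: z = (-b +/- sqrt(D)) / (2a) = (1.269 +/- 1.840207) / (-0.888).
  z_1 = (1.269 + 1.840207) / (-0.888) = -3.5014,   |z_1| = 3.5014.
  z_2 = (1.269 - 1.840207) / (-0.888) = 0.6433,   |z_2| = 0.6433.
Moduli of all roots: 3.5014, 0.6433.
All moduli strictly greater than 1? No.
Verdict: Not invertible.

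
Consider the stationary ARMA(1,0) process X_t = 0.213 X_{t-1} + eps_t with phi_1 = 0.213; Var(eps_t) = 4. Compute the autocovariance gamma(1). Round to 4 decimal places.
\gamma(1) = 0.8925

Multiply the model equation by X_{t-k} and take expectations. With theta_0 = psi_0 = 1 and psi_j the MA(infinity) weights, this gives
  gamma(k) - sum_i phi_i gamma(k-i) = c_k,
  c_k = sigma^2 * sum_{j=k..q} theta_j psi_{j-k}   (c_k = 0 for k > q),
using gamma(-m) = gamma(m).
Pure AR (q = 0): c_0 = sigma^2 = 4, c_k = 0 for k >= 1.
Equations for k = 0 and k = 1 (AR order 1):
  gamma(0) = phi_1 gamma(1) + c_0
  gamma(1) = phi_1 gamma(0) + c_1
Substituting the second into the first: gamma(0) (1 - phi_1^2) = c_0 + phi_1 c_1, so
  gamma(0) = c_0 / (1 - phi_1^2) = 4 / (1 - (0.213)^2) = 4 / 0.954631 = 4.190101.
  gamma(1) = phi_1 gamma(0) = (0.213)(4.190101) = 0.892491.
Therefore gamma(1) = 0.8925 (to 4 decimal places).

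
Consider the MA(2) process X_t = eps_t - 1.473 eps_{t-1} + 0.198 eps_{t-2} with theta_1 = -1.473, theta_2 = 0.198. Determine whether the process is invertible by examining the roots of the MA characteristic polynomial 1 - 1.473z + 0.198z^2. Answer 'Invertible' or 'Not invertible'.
\text{Not invertible}

The MA(q) characteristic polynomial is P(z) = 1 - 1.473z + 0.198z^2.
Invertibility requires all roots to lie outside the unit circle, i.e. |z| > 1 for every root.
Set 1 + (-1.473) z + (0.198) z^2 = 0, i.e. a z^2 + b z + c = 0 with a = 0.198, b = -1.473, c = 1.
Discriminant D = b^2 - 4ac = (-1.473)^2 - 4*(0.198)*1 = 2.169729 - (0.792) = 1.377729.
D >= 0, so the roots are real: z = (-b +/- sqrt(D)) / (2a) = (1.473 +/- 1.173767) / (0.396).
  z_1 = (1.473 + 1.173767) / (0.396) = 6.6838,   |z_1| = 6.6838.
  z_2 = (1.473 - 1.173767) / (0.396) = 0.7556,   |z_2| = 0.7556.
Moduli of all roots: 6.6838, 0.7556.
All moduli strictly greater than 1? No.
Verdict: Not invertible.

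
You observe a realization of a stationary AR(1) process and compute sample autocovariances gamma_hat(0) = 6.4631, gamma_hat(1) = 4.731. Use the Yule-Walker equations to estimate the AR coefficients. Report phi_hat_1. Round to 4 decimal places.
\hat\phi_{1} = 0.7320

The Yule-Walker equations for an AR(p) process read, in matrix form,
  Gamma_p phi = r_p,   with   (Gamma_p)_{ij} = gamma(|i - j|),
                       (r_p)_i = gamma(i),   i,j = 1..p.
Substitute the sample gammas (Toeplitz matrix and right-hand side of size 1):
  Gamma_p = [[6.4631]]
  r_p     = [4.731]
With p = 1 this is the single equation gamma(0) phi_1 = gamma(1):
  phi_hat_1 = gamma(1) / gamma(0) = 4.731 / 6.4631 = 0.7320.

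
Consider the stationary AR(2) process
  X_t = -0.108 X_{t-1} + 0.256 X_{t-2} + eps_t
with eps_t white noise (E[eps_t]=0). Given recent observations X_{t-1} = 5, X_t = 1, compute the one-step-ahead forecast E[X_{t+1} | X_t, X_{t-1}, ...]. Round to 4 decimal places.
E[X_{t+1} \mid \mathcal F_t] = 1.1720

For an AR(p) model X_t = c + sum_i phi_i X_{t-i} + eps_t, the
one-step-ahead conditional mean is
  E[X_{t+1} | X_t, ...] = c + sum_i phi_i X_{t+1-i}.
Substitute known values:
  E[X_{t+1} | ...] = (-0.108) * (1) + (0.256) * (5)
                   = 1.1720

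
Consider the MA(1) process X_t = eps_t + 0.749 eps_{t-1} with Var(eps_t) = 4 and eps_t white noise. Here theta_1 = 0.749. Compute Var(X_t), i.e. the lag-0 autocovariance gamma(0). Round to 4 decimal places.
\gamma(0) = 6.2440

For an MA(q) process X_t = eps_t + sum_i theta_i eps_{t-i} with
Var(eps_t) = sigma^2, the variance is
  gamma(0) = sigma^2 * (1 + sum_i theta_i^2).
  sum_i theta_i^2 = (0.749)^2 = 0.561001.
  gamma(0) = 4 * (1 + 0.561001) = 4 * 1.561001 = 6.244004, which rounds to 6.2440.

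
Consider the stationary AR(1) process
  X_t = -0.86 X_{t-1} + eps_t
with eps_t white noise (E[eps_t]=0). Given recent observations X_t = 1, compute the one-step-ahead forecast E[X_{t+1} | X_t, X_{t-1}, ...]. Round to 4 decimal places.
E[X_{t+1} \mid \mathcal F_t] = -0.8600

For an AR(p) model X_t = c + sum_i phi_i X_{t-i} + eps_t, the
one-step-ahead conditional mean is
  E[X_{t+1} | X_t, ...] = c + sum_i phi_i X_{t+1-i}.
Substitute known values:
  E[X_{t+1} | ...] = (-0.86) * (1)
                   = -0.8600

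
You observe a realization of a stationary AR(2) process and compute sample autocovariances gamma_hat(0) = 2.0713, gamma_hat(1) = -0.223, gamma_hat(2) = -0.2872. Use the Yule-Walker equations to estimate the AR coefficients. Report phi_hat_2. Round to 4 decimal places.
\hat\phi_{2} = -0.1520

The Yule-Walker equations for an AR(p) process read, in matrix form,
  Gamma_p phi = r_p,   with   (Gamma_p)_{ij} = gamma(|i - j|),
                       (r_p)_i = gamma(i),   i,j = 1..p.
Substitute the sample gammas (Toeplitz matrix and right-hand side of size 2):
  Gamma_p = [[2.0713, -0.223], [-0.223, 2.0713]]
  r_p     = [-0.223, -0.2872]
Written out:
  2.0713 phi_1 - 0.223 phi_2 = -0.223
  -0.223 phi_1 + 2.0713 phi_2 = -0.2872
Solve by Cramer's rule:
  det = gamma(0)^2 - gamma(1)^2 = (2.0713)^2 - (-0.223)^2 = 4.29028369 - 0.049729 = 4.24055469
  phi_hat_1 = [gamma(1) gamma(0) - gamma(1) gamma(2)] / det = [(-0.223)(2.0713) - (-0.223)(-0.2872)] / 4.24055469 = -0.5259455 / 4.24055469 = -0.124
  phi_hat_2 = [gamma(0) gamma(2) - gamma(1)^2] / det = [(2.0713)(-0.2872) - (-0.223)^2] / 4.24055469 = -0.64460636 / 4.24055469 = -0.152
So phi_hat = [-0.1240, -0.1520].
Therefore phi_hat_2 = -0.1520.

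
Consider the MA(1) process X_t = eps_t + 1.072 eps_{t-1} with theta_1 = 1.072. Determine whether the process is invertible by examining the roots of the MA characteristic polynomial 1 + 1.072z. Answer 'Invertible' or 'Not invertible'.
\text{Not invertible}

The MA(q) characteristic polynomial is P(z) = 1 + 1.072z.
Invertibility requires all roots to lie outside the unit circle, i.e. |z| > 1 for every root.
This is linear in z: 1 + (1.072) z = 0  =>  z = -1/(1.072) = -0.932836,  |z| = 0.932836.
Moduli of all roots: 0.9328.
All moduli strictly greater than 1? No.
Verdict: Not invertible.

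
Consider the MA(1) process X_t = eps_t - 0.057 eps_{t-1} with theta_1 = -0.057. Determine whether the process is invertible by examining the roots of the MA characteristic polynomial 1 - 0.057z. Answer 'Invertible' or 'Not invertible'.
\text{Invertible}

The MA(q) characteristic polynomial is P(z) = 1 - 0.057z.
Invertibility requires all roots to lie outside the unit circle, i.e. |z| > 1 for every root.
This is linear in z: 1 + (-0.057) z = 0  =>  z = -1/(-0.057) = 17.54386,  |z| = 17.54386.
Moduli of all roots: 17.5439.
All moduli strictly greater than 1? Yes.
Verdict: Invertible.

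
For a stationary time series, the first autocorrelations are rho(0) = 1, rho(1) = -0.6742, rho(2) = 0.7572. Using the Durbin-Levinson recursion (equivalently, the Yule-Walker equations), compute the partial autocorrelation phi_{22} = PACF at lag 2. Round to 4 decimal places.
\phi_{22} = 0.5549

The PACF at lag k is phi_{kk}, the last component of the solution
to the Yule-Walker system G_k phi = r_k where
  (G_k)_{ij} = rho(|i - j|), (r_k)_i = rho(i), i,j = 1..k.
Equivalently, Durbin-Levinson gives phi_{kk} iteratively:
  phi_{11} = rho(1)
  phi_{kk} = [rho(k) - sum_{j=1..k-1} phi_{k-1,j} rho(k-j)]
            / [1 - sum_{j=1..k-1} phi_{k-1,j} rho(j)],
  phi_{k,j} = phi_{k-1,j} - phi_{kk} phi_{k-1,k-j},  j = 1..k-1.
Step k = 1:
  phi_11 = rho(1) = -0.6742.
Step k = 2:
  phi_22 = [rho(2) - phi_11 rho(1)] / [1 - phi_11 rho(1)] = [0.7572 - (-0.6742)(-0.6742)] / [1 - (-0.6742)(-0.6742)]
         = 0.30265436 / 0.54545436 = 0.5549.
Therefore phi_{22} = 0.5549.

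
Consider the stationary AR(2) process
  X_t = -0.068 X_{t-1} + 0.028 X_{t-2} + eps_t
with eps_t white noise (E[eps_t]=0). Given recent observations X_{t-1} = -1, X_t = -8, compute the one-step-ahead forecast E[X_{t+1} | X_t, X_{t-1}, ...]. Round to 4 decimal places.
E[X_{t+1} \mid \mathcal F_t] = 0.5160

For an AR(p) model X_t = c + sum_i phi_i X_{t-i} + eps_t, the
one-step-ahead conditional mean is
  E[X_{t+1} | X_t, ...] = c + sum_i phi_i X_{t+1-i}.
Substitute known values:
  E[X_{t+1} | ...] = (-0.068) * (-8) + (0.028) * (-1)
                   = 0.5160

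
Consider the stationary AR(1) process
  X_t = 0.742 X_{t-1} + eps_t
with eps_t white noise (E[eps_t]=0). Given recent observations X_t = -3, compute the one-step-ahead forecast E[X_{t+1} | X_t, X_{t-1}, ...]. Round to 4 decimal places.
E[X_{t+1} \mid \mathcal F_t] = -2.2260

For an AR(p) model X_t = c + sum_i phi_i X_{t-i} + eps_t, the
one-step-ahead conditional mean is
  E[X_{t+1} | X_t, ...] = c + sum_i phi_i X_{t+1-i}.
Substitute known values:
  E[X_{t+1} | ...] = (0.742) * (-3)
                   = -2.2260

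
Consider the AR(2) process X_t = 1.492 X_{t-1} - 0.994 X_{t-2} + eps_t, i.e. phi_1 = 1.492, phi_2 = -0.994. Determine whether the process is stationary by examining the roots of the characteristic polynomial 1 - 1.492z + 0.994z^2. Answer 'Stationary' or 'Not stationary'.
\text{Stationary}

The AR(p) characteristic polynomial is P(z) = 1 - 1.492z + 0.994z^2.
Stationarity requires all roots to lie outside the unit circle, i.e. |z| > 1 for every root.
Set 1 + (-1.492) z + (0.994) z^2 = 0, i.e. a z^2 + b z + c = 0 with a = 0.994, b = -1.492, c = 1.
Discriminant D = b^2 - 4ac = (-1.492)^2 - 4*(0.994)*1 = 2.226064 - (3.976) = -1.749936.
D < 0, so the roots are the complex-conjugate pair z = (-b +/- i sqrt(-D)) / (2a) = 0.7505 +/- 0.6654i.
For a conjugate pair |z|^2 = z * conj(z) = (product of roots) = c/a = 1/(0.994) = 1.006036, so |z| = sqrt(1.006036) = 1.003 for both roots.
Moduli of all roots: 1.0030, 1.0030.
All moduli strictly greater than 1? Yes.
Verdict: Stationary.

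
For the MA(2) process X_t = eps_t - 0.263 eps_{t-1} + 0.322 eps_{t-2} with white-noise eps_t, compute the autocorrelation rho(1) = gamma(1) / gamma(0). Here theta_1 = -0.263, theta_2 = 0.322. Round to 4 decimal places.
\rho(1) = -0.2964

For an MA(q) process with theta_0 = 1, the autocovariance is
  gamma(k) = sigma^2 * sum_{i=0..q-k} theta_i * theta_{i+k},
and rho(k) = gamma(k) / gamma(0). Sigma^2 cancels.
  numerator   = (1)*(-0.263) + (-0.263)*(0.322) = -0.347686.
  denominator = (1)^2 + (-0.263)^2 + (0.322)^2 = 1.172853.
  rho(1) = -0.347686 / 1.172853 = -0.2964.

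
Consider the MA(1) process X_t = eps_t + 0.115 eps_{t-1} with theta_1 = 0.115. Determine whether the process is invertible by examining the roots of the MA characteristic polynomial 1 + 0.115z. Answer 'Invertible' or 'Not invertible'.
\text{Invertible}

The MA(q) characteristic polynomial is P(z) = 1 + 0.115z.
Invertibility requires all roots to lie outside the unit circle, i.e. |z| > 1 for every root.
This is linear in z: 1 + (0.115) z = 0  =>  z = -1/(0.115) = -8.695652,  |z| = 8.695652.
Moduli of all roots: 8.6957.
All moduli strictly greater than 1? Yes.
Verdict: Invertible.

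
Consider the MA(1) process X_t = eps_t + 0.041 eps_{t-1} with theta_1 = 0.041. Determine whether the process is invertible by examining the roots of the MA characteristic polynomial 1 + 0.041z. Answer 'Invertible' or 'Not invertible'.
\text{Invertible}

The MA(q) characteristic polynomial is P(z) = 1 + 0.041z.
Invertibility requires all roots to lie outside the unit circle, i.e. |z| > 1 for every root.
This is linear in z: 1 + (0.041) z = 0  =>  z = -1/(0.041) = -24.390244,  |z| = 24.390244.
Moduli of all roots: 24.3902.
All moduli strictly greater than 1? Yes.
Verdict: Invertible.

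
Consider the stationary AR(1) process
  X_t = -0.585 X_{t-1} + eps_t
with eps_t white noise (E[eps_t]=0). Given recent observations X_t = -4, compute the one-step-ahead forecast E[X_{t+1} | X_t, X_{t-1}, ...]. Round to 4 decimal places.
E[X_{t+1} \mid \mathcal F_t] = 2.3400

For an AR(p) model X_t = c + sum_i phi_i X_{t-i} + eps_t, the
one-step-ahead conditional mean is
  E[X_{t+1} | X_t, ...] = c + sum_i phi_i X_{t+1-i}.
Substitute known values:
  E[X_{t+1} | ...] = (-0.585) * (-4)
                   = 2.3400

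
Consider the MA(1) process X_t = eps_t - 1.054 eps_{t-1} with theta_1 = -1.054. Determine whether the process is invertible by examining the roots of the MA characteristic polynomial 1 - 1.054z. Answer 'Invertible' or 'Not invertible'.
\text{Not invertible}

The MA(q) characteristic polynomial is P(z) = 1 - 1.054z.
Invertibility requires all roots to lie outside the unit circle, i.e. |z| > 1 for every root.
This is linear in z: 1 + (-1.054) z = 0  =>  z = -1/(-1.054) = 0.948767,  |z| = 0.948767.
Moduli of all roots: 0.9488.
All moduli strictly greater than 1? No.
Verdict: Not invertible.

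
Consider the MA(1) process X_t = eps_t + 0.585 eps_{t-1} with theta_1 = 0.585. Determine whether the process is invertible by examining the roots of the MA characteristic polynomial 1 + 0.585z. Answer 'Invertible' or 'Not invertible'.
\text{Invertible}

The MA(q) characteristic polynomial is P(z) = 1 + 0.585z.
Invertibility requires all roots to lie outside the unit circle, i.e. |z| > 1 for every root.
This is linear in z: 1 + (0.585) z = 0  =>  z = -1/(0.585) = -1.709402,  |z| = 1.709402.
Moduli of all roots: 1.7094.
All moduli strictly greater than 1? Yes.
Verdict: Invertible.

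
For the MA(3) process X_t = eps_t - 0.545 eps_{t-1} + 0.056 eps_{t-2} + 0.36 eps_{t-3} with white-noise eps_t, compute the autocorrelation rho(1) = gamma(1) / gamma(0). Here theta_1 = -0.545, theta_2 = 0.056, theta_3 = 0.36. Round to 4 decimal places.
\rho(1) = -0.3884

For an MA(q) process with theta_0 = 1, the autocovariance is
  gamma(k) = sigma^2 * sum_{i=0..q-k} theta_i * theta_{i+k},
and rho(k) = gamma(k) / gamma(0). Sigma^2 cancels.
  numerator   = (1)*(-0.545) + (-0.545)*(0.056) + (0.056)*(0.36) = -0.55536.
  denominator = (1)^2 + (-0.545)^2 + (0.056)^2 + (0.36)^2 = 1.429761.
  rho(1) = -0.55536 / 1.429761 = -0.3884.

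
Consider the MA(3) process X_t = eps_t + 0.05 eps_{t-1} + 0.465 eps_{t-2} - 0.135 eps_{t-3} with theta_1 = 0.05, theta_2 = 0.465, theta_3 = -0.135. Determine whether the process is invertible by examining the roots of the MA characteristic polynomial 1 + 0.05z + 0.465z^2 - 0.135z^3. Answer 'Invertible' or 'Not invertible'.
\text{Invertible}

The MA(q) characteristic polynomial is P(z) = 1 + 0.05z + 0.465z^2 - 0.135z^3.
Invertibility requires all roots to lie outside the unit circle, i.e. |z| > 1 for every root.
Degree 3: look for a simple real root z0 first, then factor out (1 - z/z0) and solve the remaining quadratic.
Testing z0 = 4: P(4) = 1 + (0.05)(4) + (0.465)(4)^2 + (-0.135)(4)^3
  = 1 + (0.2) + (7.44) + (-8.64) = 0.  So z_0 = 4 is a root, |z_0| = 4.
Divide out the factor (1 - 0.25 z) = (1 - z/z0) (since 1/z0 = 0.25):
  P(z) = (1 - 0.25 z)(1 + (0.3) z + (0.54) z^2)
  [check: z-coef 0.3 - (0.25) = 0.05; z^2-coef 0.54 - (0.25)(0.3) = 0.465; z^3-coef -(0.25)(0.54) = -0.135.]
Remaining roots from the quadratic factor 1 + (0.3) z + (0.54) z^2:
  Set 1 + (0.3) z + (0.54) z^2 = 0, i.e. a z^2 + b z + c = 0 with a = 0.54, b = 0.3, c = 1.
  Discriminant D = b^2 - 4ac = (0.3)^2 - 4*(0.54)*1 = 0.09 - (2.16) = -2.07.
  D < 0, so the roots are the complex-conjugate pair z = (-b +/- i sqrt(-D)) / (2a) = -0.2778 +/- 1.3322i.
  For a conjugate pair |z|^2 = z * conj(z) = (product of roots) = c/a = 1/(0.54) = 1.851852, so |z| = sqrt(1.851852) = 1.3608 for both roots.
Moduli of all roots: 4.0000, 1.3608, 1.3608.
All moduli strictly greater than 1? Yes.
Verdict: Invertible.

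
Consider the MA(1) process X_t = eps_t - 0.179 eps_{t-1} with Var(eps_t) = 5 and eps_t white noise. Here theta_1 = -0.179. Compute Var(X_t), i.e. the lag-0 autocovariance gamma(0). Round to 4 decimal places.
\gamma(0) = 5.1602

For an MA(q) process X_t = eps_t + sum_i theta_i eps_{t-i} with
Var(eps_t) = sigma^2, the variance is
  gamma(0) = sigma^2 * (1 + sum_i theta_i^2).
  sum_i theta_i^2 = (-0.179)^2 = 0.032041.
  gamma(0) = 5 * (1 + 0.032041) = 5 * 1.032041 = 5.160205, which rounds to 5.1602.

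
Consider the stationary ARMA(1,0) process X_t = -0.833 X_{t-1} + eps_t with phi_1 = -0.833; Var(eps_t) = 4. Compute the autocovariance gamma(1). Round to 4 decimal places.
\gamma(1) = -10.8849

Multiply the model equation by X_{t-k} and take expectations. With theta_0 = psi_0 = 1 and psi_j the MA(infinity) weights, this gives
  gamma(k) - sum_i phi_i gamma(k-i) = c_k,
  c_k = sigma^2 * sum_{j=k..q} theta_j psi_{j-k}   (c_k = 0 for k > q),
using gamma(-m) = gamma(m).
Pure AR (q = 0): c_0 = sigma^2 = 4, c_k = 0 for k >= 1.
Equations for k = 0 and k = 1 (AR order 1):
  gamma(0) = phi_1 gamma(1) + c_0
  gamma(1) = phi_1 gamma(0) + c_1
Substituting the second into the first: gamma(0) (1 - phi_1^2) = c_0 + phi_1 c_1, so
  gamma(0) = c_0 / (1 - phi_1^2) = 4 / (1 - (-0.833)^2) = 4 / 0.306111 = 13.067155.
  gamma(1) = phi_1 gamma(0) = (-0.833)(13.067155) = -10.88494.
Therefore gamma(1) = -10.8849 (to 4 decimal places).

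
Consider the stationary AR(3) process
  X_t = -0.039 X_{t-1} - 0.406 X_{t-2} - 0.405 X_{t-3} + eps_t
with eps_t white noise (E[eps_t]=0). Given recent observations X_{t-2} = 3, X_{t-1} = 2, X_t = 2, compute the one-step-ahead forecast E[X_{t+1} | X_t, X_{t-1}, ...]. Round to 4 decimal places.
E[X_{t+1} \mid \mathcal F_t] = -2.1050

For an AR(p) model X_t = c + sum_i phi_i X_{t-i} + eps_t, the
one-step-ahead conditional mean is
  E[X_{t+1} | X_t, ...] = c + sum_i phi_i X_{t+1-i}.
Substitute known values:
  E[X_{t+1} | ...] = (-0.039) * (2) + (-0.406) * (2) + (-0.405) * (3)
                   = -2.1050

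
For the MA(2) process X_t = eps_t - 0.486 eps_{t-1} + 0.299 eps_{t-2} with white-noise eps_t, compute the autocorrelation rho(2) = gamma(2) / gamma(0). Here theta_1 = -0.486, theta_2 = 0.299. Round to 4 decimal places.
\rho(2) = 0.2256

For an MA(q) process with theta_0 = 1, the autocovariance is
  gamma(k) = sigma^2 * sum_{i=0..q-k} theta_i * theta_{i+k},
and rho(k) = gamma(k) / gamma(0). Sigma^2 cancels.
  numerator   = (1)*(0.299) = 0.299.
  denominator = (1)^2 + (-0.486)^2 + (0.299)^2 = 1.325597.
  rho(2) = 0.299 / 1.325597 = 0.2256.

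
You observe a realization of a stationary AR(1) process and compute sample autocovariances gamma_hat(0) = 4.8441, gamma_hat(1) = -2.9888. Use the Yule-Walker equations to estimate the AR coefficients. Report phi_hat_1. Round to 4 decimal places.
\hat\phi_{1} = -0.6170

The Yule-Walker equations for an AR(p) process read, in matrix form,
  Gamma_p phi = r_p,   with   (Gamma_p)_{ij} = gamma(|i - j|),
                       (r_p)_i = gamma(i),   i,j = 1..p.
Substitute the sample gammas (Toeplitz matrix and right-hand side of size 1):
  Gamma_p = [[4.8441]]
  r_p     = [-2.9888]
With p = 1 this is the single equation gamma(0) phi_1 = gamma(1):
  phi_hat_1 = gamma(1) / gamma(0) = -2.9888 / 4.8441 = -0.6170.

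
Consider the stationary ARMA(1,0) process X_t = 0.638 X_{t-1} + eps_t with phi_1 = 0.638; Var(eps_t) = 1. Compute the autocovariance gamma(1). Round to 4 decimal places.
\gamma(1) = 1.0760

Multiply the model equation by X_{t-k} and take expectations. With theta_0 = psi_0 = 1 and psi_j the MA(infinity) weights, this gives
  gamma(k) - sum_i phi_i gamma(k-i) = c_k,
  c_k = sigma^2 * sum_{j=k..q} theta_j psi_{j-k}   (c_k = 0 for k > q),
using gamma(-m) = gamma(m).
Pure AR (q = 0): c_0 = sigma^2 = 1, c_k = 0 for k >= 1.
Equations for k = 0 and k = 1 (AR order 1):
  gamma(0) = phi_1 gamma(1) + c_0
  gamma(1) = phi_1 gamma(0) + c_1
Substituting the second into the first: gamma(0) (1 - phi_1^2) = c_0 + phi_1 c_1, so
  gamma(0) = c_0 / (1 - phi_1^2) = 1 / (1 - (0.638)^2) = 1 / 0.592956 = 1.686466.
  gamma(1) = phi_1 gamma(0) = (0.638)(1.686466) = 1.075965.
Therefore gamma(1) = 1.0760 (to 4 decimal places).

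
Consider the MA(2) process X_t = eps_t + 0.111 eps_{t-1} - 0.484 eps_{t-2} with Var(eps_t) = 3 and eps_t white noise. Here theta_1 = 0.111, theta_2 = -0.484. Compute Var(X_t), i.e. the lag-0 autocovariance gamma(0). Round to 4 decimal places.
\gamma(0) = 3.7397

For an MA(q) process X_t = eps_t + sum_i theta_i eps_{t-i} with
Var(eps_t) = sigma^2, the variance is
  gamma(0) = sigma^2 * (1 + sum_i theta_i^2).
  sum_i theta_i^2 = (0.111)^2 + (-0.484)^2 = 0.012321 + 0.234256 = 0.246577.
  gamma(0) = 3 * (1 + 0.246577) = 3 * 1.246577 = 3.739731, which rounds to 3.7397.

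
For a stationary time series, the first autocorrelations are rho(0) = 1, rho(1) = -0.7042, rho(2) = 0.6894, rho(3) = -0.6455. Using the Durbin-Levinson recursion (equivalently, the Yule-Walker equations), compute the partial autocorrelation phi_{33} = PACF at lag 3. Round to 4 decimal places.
\phi_{33} = -0.1770

The PACF at lag k is phi_{kk}, the last component of the solution
to the Yule-Walker system G_k phi = r_k where
  (G_k)_{ij} = rho(|i - j|), (r_k)_i = rho(i), i,j = 1..k.
Equivalently, Durbin-Levinson gives phi_{kk} iteratively:
  phi_{11} = rho(1)
  phi_{kk} = [rho(k) - sum_{j=1..k-1} phi_{k-1,j} rho(k-j)]
            / [1 - sum_{j=1..k-1} phi_{k-1,j} rho(j)],
  phi_{k,j} = phi_{k-1,j} - phi_{kk} phi_{k-1,k-j},  j = 1..k-1.
Step k = 1:
  phi_11 = rho(1) = -0.7042.
Step k = 2:
  phi_22 = [rho(2) - phi_11 rho(1)] / [1 - phi_11 rho(1)] = [0.6894 - (-0.7042)(-0.7042)] / [1 - (-0.7042)(-0.7042)]
         = 0.19350236 / 0.50410236 = 0.383855.
  Update: phi_21 = phi_11 - phi_22 phi_11 = -0.7042 - (0.383855)(-0.7042) = -0.433889.
Step k = 3:
  phi_33 = [rho(3) - phi_21 rho(2) - phi_22 rho(1)] / [1 - phi_21 rho(1) - phi_22 rho(2)]
    numerator   = -0.6455 - (-0.433889)(0.6894) - (0.383855)(-0.7042) = -0.07606595
    denominator = 1 - (-0.433889)(-0.7042) - (0.383855)(0.6894) = 0.42982545
  phi_33 = -0.07606595 / 0.42982545 = -0.177.
Therefore phi_{33} = -0.1770.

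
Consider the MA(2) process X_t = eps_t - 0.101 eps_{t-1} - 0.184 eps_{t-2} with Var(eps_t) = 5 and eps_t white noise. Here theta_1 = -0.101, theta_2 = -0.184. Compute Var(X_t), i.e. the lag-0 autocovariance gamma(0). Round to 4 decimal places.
\gamma(0) = 5.2203

For an MA(q) process X_t = eps_t + sum_i theta_i eps_{t-i} with
Var(eps_t) = sigma^2, the variance is
  gamma(0) = sigma^2 * (1 + sum_i theta_i^2).
  sum_i theta_i^2 = (-0.101)^2 + (-0.184)^2 = 0.010201 + 0.033856 = 0.044057.
  gamma(0) = 5 * (1 + 0.044057) = 5 * 1.044057 = 5.220285, which rounds to 5.2203.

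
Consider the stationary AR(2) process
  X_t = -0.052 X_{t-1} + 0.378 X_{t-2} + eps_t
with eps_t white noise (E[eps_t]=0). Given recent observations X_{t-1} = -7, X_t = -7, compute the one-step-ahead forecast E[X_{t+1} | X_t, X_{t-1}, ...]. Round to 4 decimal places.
E[X_{t+1} \mid \mathcal F_t] = -2.2820

For an AR(p) model X_t = c + sum_i phi_i X_{t-i} + eps_t, the
one-step-ahead conditional mean is
  E[X_{t+1} | X_t, ...] = c + sum_i phi_i X_{t+1-i}.
Substitute known values:
  E[X_{t+1} | ...] = (-0.052) * (-7) + (0.378) * (-7)
                   = -2.2820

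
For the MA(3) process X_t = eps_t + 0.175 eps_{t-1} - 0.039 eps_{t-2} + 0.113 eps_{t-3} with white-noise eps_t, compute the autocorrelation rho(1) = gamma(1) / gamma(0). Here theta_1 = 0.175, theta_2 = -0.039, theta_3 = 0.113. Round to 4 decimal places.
\rho(1) = 0.1567

For an MA(q) process with theta_0 = 1, the autocovariance is
  gamma(k) = sigma^2 * sum_{i=0..q-k} theta_i * theta_{i+k},
and rho(k) = gamma(k) / gamma(0). Sigma^2 cancels.
  numerator   = (1)*(0.175) + (0.175)*(-0.039) + (-0.039)*(0.113) = 0.163768.
  denominator = (1)^2 + (0.175)^2 + (-0.039)^2 + (0.113)^2 = 1.044915.
  rho(1) = 0.163768 / 1.044915 = 0.1567.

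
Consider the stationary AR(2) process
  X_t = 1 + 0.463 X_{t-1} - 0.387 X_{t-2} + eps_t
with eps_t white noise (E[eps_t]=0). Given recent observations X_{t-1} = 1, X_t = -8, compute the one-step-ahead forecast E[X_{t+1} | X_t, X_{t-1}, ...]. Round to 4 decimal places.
E[X_{t+1} \mid \mathcal F_t] = -3.0910

For an AR(p) model X_t = c + sum_i phi_i X_{t-i} + eps_t, the
one-step-ahead conditional mean is
  E[X_{t+1} | X_t, ...] = c + sum_i phi_i X_{t+1-i}.
Substitute known values:
  E[X_{t+1} | ...] = 1 + (0.463) * (-8) + (-0.387) * (1)
                   = -3.0910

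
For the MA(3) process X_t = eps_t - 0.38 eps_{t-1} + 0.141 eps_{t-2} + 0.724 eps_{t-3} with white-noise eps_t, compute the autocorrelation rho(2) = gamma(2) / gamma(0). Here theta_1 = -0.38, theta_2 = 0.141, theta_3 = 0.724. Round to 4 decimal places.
\rho(2) = -0.0794

For an MA(q) process with theta_0 = 1, the autocovariance is
  gamma(k) = sigma^2 * sum_{i=0..q-k} theta_i * theta_{i+k},
and rho(k) = gamma(k) / gamma(0). Sigma^2 cancels.
  numerator   = (1)*(0.141) + (-0.38)*(0.724) = -0.13412.
  denominator = (1)^2 + (-0.38)^2 + (0.141)^2 + (0.724)^2 = 1.688457.
  rho(2) = -0.13412 / 1.688457 = -0.0794.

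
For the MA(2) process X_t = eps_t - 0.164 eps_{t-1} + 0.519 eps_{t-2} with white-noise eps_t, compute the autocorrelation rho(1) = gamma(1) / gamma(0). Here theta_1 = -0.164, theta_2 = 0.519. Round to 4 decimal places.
\rho(1) = -0.1922

For an MA(q) process with theta_0 = 1, the autocovariance is
  gamma(k) = sigma^2 * sum_{i=0..q-k} theta_i * theta_{i+k},
and rho(k) = gamma(k) / gamma(0). Sigma^2 cancels.
  numerator   = (1)*(-0.164) + (-0.164)*(0.519) = -0.249116.
  denominator = (1)^2 + (-0.164)^2 + (0.519)^2 = 1.296257.
  rho(1) = -0.249116 / 1.296257 = -0.1922.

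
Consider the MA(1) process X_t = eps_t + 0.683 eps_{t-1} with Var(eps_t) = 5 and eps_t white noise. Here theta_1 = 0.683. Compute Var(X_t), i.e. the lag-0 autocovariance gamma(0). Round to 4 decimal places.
\gamma(0) = 7.3324

For an MA(q) process X_t = eps_t + sum_i theta_i eps_{t-i} with
Var(eps_t) = sigma^2, the variance is
  gamma(0) = sigma^2 * (1 + sum_i theta_i^2).
  sum_i theta_i^2 = (0.683)^2 = 0.466489.
  gamma(0) = 5 * (1 + 0.466489) = 5 * 1.466489 = 7.332445, which rounds to 7.3324.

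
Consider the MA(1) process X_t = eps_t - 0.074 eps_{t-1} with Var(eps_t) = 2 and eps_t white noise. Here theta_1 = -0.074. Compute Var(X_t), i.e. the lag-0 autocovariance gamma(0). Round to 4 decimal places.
\gamma(0) = 2.0110

For an MA(q) process X_t = eps_t + sum_i theta_i eps_{t-i} with
Var(eps_t) = sigma^2, the variance is
  gamma(0) = sigma^2 * (1 + sum_i theta_i^2).
  sum_i theta_i^2 = (-0.074)^2 = 0.005476.
  gamma(0) = 2 * (1 + 0.005476) = 2 * 1.005476 = 2.010952, which rounds to 2.0110.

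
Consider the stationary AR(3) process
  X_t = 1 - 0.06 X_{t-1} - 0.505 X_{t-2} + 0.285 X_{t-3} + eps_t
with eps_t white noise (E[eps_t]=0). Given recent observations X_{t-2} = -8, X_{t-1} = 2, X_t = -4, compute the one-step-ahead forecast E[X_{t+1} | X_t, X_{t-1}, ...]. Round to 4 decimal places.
E[X_{t+1} \mid \mathcal F_t] = -2.0500

For an AR(p) model X_t = c + sum_i phi_i X_{t-i} + eps_t, the
one-step-ahead conditional mean is
  E[X_{t+1} | X_t, ...] = c + sum_i phi_i X_{t+1-i}.
Substitute known values:
  E[X_{t+1} | ...] = 1 + (-0.06) * (-4) + (-0.505) * (2) + (0.285) * (-8)
                   = -2.0500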